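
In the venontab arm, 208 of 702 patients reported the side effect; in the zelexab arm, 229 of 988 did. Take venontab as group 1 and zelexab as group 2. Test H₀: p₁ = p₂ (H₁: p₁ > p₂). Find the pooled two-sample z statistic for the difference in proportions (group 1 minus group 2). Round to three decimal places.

p̂₁ = 208/702 ≈ 0.296296, p̂₂ = 229/988 ≈ 0.231781.
Pooled p̂ = (208+229)/(702+988) = 437/1690 = 0.258580.
SE = √(p̂(1−p̂)(1/n₁+1/n₂)) = √(0.258580·0.741420·0.00243665) = √(0.000467145) = 0.021614.
z = (0.296296 − 0.231781)/0.021614 = 0.064515/0.021614 = 2.985.
p-value = P(Z > 2.985) ≈ 0.0014.

z = 2.985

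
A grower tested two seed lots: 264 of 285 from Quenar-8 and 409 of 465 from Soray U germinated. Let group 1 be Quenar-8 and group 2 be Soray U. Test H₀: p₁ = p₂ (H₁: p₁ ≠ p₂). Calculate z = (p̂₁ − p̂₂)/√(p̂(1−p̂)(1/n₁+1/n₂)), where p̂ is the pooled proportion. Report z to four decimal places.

z = 2.0472

p̂₁ = 264/285 = 0.926316, p̂₂ = 409/465 = 0.879570.
Pooled p̂ = (264+409)/(285+465) = 673/750 = 0.897333.
SE = √(0.0921262 × 0.00565931) = 0.022834.
z = (0.926316 − 0.879570)/0.022834 = 0.046746/0.022834 = 2.0472.
Two-sided p-value ≈ 2·Φ(−2.047) = 0.0406.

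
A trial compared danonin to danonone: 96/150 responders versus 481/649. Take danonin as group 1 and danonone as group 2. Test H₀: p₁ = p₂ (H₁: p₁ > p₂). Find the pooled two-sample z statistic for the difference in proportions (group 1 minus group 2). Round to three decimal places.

p̂₁ = 96/150 = 0.64000, p̂₂ = 481/649 = 0.74114.
Pooled p̂ = (96+481)/(150+649) = 577/799 = 0.72215.
SE = √(0.200648 × 0.0082075) = 0.04058.
z = (0.64000 − 0.74114)/0.04058 = -0.10114/0.04058 = -2.492.
p-value = P(Z > -2.492) ≈ 0.9937.

z = -2.492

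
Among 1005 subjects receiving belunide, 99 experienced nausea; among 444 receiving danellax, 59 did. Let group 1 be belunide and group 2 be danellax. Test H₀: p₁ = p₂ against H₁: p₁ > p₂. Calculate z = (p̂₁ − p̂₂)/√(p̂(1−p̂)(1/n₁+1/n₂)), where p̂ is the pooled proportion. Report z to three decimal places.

p̂₁ = 99/1005 ≈ 0.09851, p̂₂ = 59/444 ≈ 0.13288.
Pooled p̂ = (99+59)/(1005+444) = 158/1449 = 0.10904.
SE = √(p̂(1−p̂)(1/n₁+1/n₂)) = √(0.10904·0.89096·0.00324728) = √(0.000315476) = 0.01776.
z = (0.09851 − 0.13288)/0.01776 = -0.03437/0.01776 = -1.935.

z = -1.935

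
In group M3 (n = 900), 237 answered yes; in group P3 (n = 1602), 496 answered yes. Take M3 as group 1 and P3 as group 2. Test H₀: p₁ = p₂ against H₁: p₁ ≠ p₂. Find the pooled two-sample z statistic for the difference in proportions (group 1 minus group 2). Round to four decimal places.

z = -2.4410

p̂₁ = 237/900 ≈ 0.2633333, p̂₂ = 496/1602 ≈ 0.3096130.
Pooled p̂ = (237+496)/(900+1602) = 733/2502 = 0.2929656.
SE = √(p̂(1−p̂)(1/n₁+1/n₂)) = √(0.2929656·0.7070344·0.00173533) = √(0.000359451) = 0.0189592.
z = (0.2633333 − 0.3096130)/0.0189592 = -0.0462797/0.0189592 = -2.4410.
Two-sided p-value ≈ 2·Φ(−2.441) = 0.0146.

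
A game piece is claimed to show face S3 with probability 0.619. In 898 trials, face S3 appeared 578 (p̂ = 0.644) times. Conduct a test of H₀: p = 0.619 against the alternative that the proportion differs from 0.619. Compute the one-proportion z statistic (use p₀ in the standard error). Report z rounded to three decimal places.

p̂ = 578/898 ≈ 0.64365.
Under H₀, SE = √(0.619·0.381/898) = √(0.000262627) = 0.01621.
z = (0.64365 − 0.619)/0.01621 = 0.02465/0.01621 = 1.521.

z = 1.521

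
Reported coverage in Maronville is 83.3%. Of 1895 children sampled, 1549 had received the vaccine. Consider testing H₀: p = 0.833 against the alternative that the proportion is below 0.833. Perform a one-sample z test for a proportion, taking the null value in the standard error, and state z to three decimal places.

p̂ = 1549/1895 = 0.81741.
Standard error under H₀: √(0.833×0.167/1895) = 0.00857.
z = (0.81741 − 0.833)/0.00857 = -0.01559/0.00857 = -1.819.

z = -1.819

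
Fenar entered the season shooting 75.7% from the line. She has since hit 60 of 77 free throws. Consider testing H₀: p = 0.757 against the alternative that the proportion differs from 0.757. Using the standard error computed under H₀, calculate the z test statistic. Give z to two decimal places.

z = 0.45

p̂ = 60/77 ≈ 0.7792.
SE = √(p₀(1−p₀)/n) = √(0.18395/77) = 0.0489.
z = (0.7792 − 0.757)/0.0489 = 0.0222/0.0489 = 0.45.
Two-sided p-value ≈ 2·Φ(−0.455) = 0.6494.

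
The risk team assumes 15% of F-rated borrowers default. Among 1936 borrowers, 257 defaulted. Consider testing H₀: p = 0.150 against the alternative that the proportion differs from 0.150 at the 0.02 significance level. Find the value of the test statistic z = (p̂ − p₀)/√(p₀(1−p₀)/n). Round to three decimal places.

z = -2.126

p̂ = 257/1936 ≈ 0.132748.
SE = √(p₀(1−p₀)/n) = √(0.1275/1936) = 0.008115.
z = (0.132748 − 0.15)/0.008115 = -0.017252/0.008115 = -2.126.
p-value = 2·P(Z > 2.126) ≈ 0.0335, so at α = 0.02 we fail to reject H₀.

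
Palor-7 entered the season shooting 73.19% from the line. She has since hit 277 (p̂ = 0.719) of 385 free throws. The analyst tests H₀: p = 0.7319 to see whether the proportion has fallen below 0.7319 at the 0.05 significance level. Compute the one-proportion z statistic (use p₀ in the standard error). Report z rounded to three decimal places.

p̂ = 277/385 = 0.71948.
Under H₀, SE = √(0.7319·0.2681/385) = √(0.000509669) = 0.02258.
z = (0.71948 − 0.7319)/0.02258 = -0.01242/0.02258 = -0.550.
p-value = P(Z < -0.550) ≈ 0.2911; since p > α = 0.05, fail to reject H₀.

z = -0.550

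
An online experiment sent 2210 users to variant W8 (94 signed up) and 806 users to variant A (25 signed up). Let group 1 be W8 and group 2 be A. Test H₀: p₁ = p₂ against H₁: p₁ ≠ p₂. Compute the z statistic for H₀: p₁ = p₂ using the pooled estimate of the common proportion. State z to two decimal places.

p̂₁ = 94/2210 = 0.0425, p̂₂ = 25/806 = 0.0310.
Pooled p̂ = (94+25)/(2210+806) = 119/3016 = 0.0395.
SE = √(p̂(1−p̂)(1/n₁+1/n₂)) = √(0.0395·0.9605·0.00169318) = √(6.41707e-05) = 0.0080.
z = (0.0425 − 0.0310)/0.0080 = 0.0115/0.0080 = 1.44.
p-value = 2·P(Z > 1.438) ≈ 0.1505.

z = 1.44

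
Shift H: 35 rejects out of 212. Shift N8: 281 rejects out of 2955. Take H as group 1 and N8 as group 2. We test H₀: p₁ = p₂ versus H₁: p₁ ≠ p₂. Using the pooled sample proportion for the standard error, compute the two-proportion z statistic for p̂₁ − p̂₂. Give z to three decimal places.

z = 3.285

p̂₁ = 35/212 = 0.16509, p̂₂ = 281/2955 = 0.09509.
Pooled p̂ = (35+281)/(212+2955) = 316/3167 = 0.09978.
SE = √(0.0898231 × 0.00505539) = 0.02131.
z = (0.16509 − 0.09509)/0.02131 = 0.07000/0.02131 = 3.285.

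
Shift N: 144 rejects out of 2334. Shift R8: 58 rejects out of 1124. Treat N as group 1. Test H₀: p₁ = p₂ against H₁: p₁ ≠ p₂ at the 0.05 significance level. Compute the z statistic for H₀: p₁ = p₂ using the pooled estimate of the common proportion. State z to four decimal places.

z = 1.1856

p̂₁ = 144/2334 ≈ 0.0616967, p̂₂ = 58/1124 ≈ 0.0516014.
Pooled p̂ = (144+58)/(2334+1124) = 202/3458 = 0.0584153.
SE = √(p̂(1−p̂)(1/n₁+1/n₂)) = √(0.0584153·0.9415847·0.00131813) = √(7.25009e-05) = 0.0085147.
z = (0.0616967 − 0.0516014)/0.0085147 = 0.0100953/0.0085147 = 1.1856.
Two-sided p-value ≈ 2·Φ(−1.186) = 0.2358. With α = 0.05, fail to reject H₀.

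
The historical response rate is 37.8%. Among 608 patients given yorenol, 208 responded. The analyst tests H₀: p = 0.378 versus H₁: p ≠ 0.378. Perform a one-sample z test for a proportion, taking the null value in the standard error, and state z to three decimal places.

p̂ = 208/608 = 0.342105.
Standard error under H₀: √(0.378×0.622/608) = 0.019665.
z = (0.342105 − 0.378)/0.019665 = -0.035895/0.019665 = -1.825.

z = -1.825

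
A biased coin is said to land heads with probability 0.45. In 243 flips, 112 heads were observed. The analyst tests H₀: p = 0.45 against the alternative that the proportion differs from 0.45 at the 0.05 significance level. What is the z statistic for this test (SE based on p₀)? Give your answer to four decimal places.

p̂ = 112/243 ≈ 0.460905.
SE = √(p₀(1−p₀)/n) = √(0.2475/243) = 0.031914.
z = (0.460905 − 0.45)/0.031914 = 0.010905/0.031914 = 0.3417.
Two-sided p-value ≈ 2·Φ(−0.342) = 0.7326, so at α = 0.05 we fail to reject H₀.

z = 0.3417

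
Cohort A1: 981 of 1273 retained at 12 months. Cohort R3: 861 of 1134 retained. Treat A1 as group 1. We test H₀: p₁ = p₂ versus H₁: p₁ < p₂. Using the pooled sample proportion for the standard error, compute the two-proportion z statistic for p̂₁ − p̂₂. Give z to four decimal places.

z = 0.6565

p̂₁ = 981/1273 = 0.770621, p̂₂ = 861/1134 = 0.759259.
Pooled p̂ = (981+861)/(1273+1134) = 1842/2407 = 0.765268.
SE = √(0.179633 × 0.00166738) = 0.017307.
z = (0.770621 − 0.759259)/0.017307 = 0.011362/0.017307 = 0.6565.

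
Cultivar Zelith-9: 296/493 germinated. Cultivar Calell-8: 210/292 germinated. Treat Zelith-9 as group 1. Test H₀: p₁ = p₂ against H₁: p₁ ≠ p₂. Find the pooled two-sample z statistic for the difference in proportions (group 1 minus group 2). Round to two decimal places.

p̂₁ = 296/493 ≈ 0.60041, p̂₂ = 210/292 ≈ 0.71918.
Pooled p̂ = (296+210)/(493+292) = 506/785 = 0.64459.
SE = √(0.229095 × 0.00545306) = 0.03534.
z = (0.60041 − 0.71918)/0.03534 = -0.11877/0.03534 = -3.36.

z = -3.36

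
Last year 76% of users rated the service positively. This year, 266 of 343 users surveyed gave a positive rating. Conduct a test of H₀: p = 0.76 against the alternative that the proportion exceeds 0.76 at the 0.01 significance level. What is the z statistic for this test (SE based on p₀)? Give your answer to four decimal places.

z = 0.6726

p̂ = 266/343 = 0.775510.
Standard error under H₀: √(0.76×0.24/343) = 0.023060.
z = (0.775510 − 0.76)/0.023060 = 0.015510/0.023060 = 0.6726.
p-value = P(Z > 0.673) ≈ 0.2506; since p > α = 0.01, fail to reject H₀.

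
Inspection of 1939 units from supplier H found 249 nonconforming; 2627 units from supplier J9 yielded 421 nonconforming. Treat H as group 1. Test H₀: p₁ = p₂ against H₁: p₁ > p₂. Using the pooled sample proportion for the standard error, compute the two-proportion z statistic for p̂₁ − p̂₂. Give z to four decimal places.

z = -3.0057

p̂₁ = 249/1939 = 0.128417, p̂₂ = 421/2627 = 0.160259.
Pooled p̂ = (249+421)/(1939+2627) = 670/4566 = 0.146737.
SE = √(p̂(1−p̂)(1/n₁+1/n₂)) = √(0.146737·0.853263·0.000896392) = √(0.000112233) = 0.010594.
z = (0.128417 − 0.160259)/0.010594 = -0.031842/0.010594 = -3.0057.
p-value = P(Z > -3.006) ≈ 0.9987.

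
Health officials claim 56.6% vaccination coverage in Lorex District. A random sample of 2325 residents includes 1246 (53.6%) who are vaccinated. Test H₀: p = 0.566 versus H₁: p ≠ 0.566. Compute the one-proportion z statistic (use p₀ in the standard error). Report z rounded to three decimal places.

p̂ = 1246/2325 ≈ 0.53591.
Standard error under H₀: √(0.566×0.434/2325) = 0.01028.
z = (0.53591 − 0.566)/0.01028 = -0.03009/0.01028 = -2.927.
Two-sided p-value ≈ 2·Φ(−2.927) = 0.0034.

z = -2.927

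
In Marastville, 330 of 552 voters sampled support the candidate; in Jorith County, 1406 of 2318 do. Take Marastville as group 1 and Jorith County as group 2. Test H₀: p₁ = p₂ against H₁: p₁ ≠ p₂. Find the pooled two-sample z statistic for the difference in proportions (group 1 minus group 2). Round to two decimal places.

z = -0.38

p̂₁ = 330/552 = 0.5978, p̂₂ = 1406/2318 = 0.6066.
Pooled p̂ = (330+1406)/(552+2318) = 1736/2870 = 0.6049.
SE = √(p̂(1−p̂)(1/n₁+1/n₂)) = √(0.6049·0.3951·0.002243) = √(0.000536078) = 0.0232.
z = (0.5978 − 0.6066)/0.0232 = -0.0088/0.0232 = -0.38.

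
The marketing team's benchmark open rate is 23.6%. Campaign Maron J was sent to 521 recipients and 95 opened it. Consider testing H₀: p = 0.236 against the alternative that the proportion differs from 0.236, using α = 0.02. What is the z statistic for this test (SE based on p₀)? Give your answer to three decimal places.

z = -2.884

p̂ = 95/521 ≈ 0.182342.
Standard error under H₀: √(0.236×0.764/521) = 0.018603.
z = (0.182342 − 0.236)/0.018603 = -0.053658/0.018603 = -2.884.
p-value = 2·P(Z > 2.884) ≈ 0.0039. With α = 0.02, reject H₀.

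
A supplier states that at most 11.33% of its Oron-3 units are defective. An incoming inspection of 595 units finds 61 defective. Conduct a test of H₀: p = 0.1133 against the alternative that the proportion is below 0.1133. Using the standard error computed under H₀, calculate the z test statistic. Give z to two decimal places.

z = -0.83

p̂ = 61/595 ≈ 0.1025.
SE = √(p₀(1−p₀)/n) = √(0.10046/595) = 0.0130.
z = (0.1025 − 0.1133)/0.0130 = -0.0108/0.0130 = -0.83.
p-value = P(Z < -0.830) ≈ 0.2034.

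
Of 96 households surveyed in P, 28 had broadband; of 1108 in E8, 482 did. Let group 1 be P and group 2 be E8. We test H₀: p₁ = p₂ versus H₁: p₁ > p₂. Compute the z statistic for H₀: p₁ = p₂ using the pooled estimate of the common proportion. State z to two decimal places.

z = -2.73

p̂₁ = 28/96 ≈ 0.29167, p̂₂ = 482/1108 ≈ 0.43502.
Pooled p̂ = (28+482)/(96+1108) = 510/1204 = 0.42359.
SE = √(p̂(1−p̂)(1/n₁+1/n₂)) = √(0.42359·0.57641·0.0113192) = √(0.00276371) = 0.05257.
z = (0.29167 − 0.43502)/0.05257 = -0.14335/0.05257 = -2.73.
p-value = P(Z > -2.727) ≈ 0.9968.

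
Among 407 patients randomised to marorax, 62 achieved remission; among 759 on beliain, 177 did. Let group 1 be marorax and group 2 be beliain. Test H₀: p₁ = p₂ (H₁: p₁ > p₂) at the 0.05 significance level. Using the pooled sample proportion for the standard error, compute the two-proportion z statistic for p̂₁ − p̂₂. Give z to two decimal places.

p̂₁ = 62/407 ≈ 0.1523, p̂₂ = 177/759 ≈ 0.2332.
Pooled p̂ = (62+177)/(407+759) = 239/1166 = 0.2050.
SE = √(p̂(1−p̂)(1/n₁+1/n₂)) = √(0.2050·0.7950·0.00377453) = √(0.000615096) = 0.0248.
z = (0.1523 − 0.2332)/0.0248 = -0.0809/0.0248 = -3.26.
p-value = P(Z > -3.261) ≈ 0.9994, so at α = 0.05 we fail to reject H₀.

z = -3.26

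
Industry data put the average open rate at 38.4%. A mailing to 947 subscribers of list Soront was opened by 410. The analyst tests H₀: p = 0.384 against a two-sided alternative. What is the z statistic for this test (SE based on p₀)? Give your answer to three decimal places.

z = 3.097

p̂ = 410/947 ≈ 0.432946.
SE = √(p₀(1−p₀)/n) = √(0.23654/947) = 0.015805.
z = (0.432946 − 0.384)/0.015805 = 0.048946/0.015805 = 3.097.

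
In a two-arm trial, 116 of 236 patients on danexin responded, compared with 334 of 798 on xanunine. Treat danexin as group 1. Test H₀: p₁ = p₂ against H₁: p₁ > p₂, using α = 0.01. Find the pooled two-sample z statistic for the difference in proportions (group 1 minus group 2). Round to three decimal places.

z = 1.987

p̂₁ = 116/236 ≈ 0.491525, p̂₂ = 334/798 ≈ 0.418546.
Pooled p̂ = (116+334)/(236+798) = 450/1034 = 0.435203.
SE = √(p̂(1−p̂)(1/n₁+1/n₂)) = √(0.435203·0.564797·0.00549042) = √(0.00134955) = 0.036736.
z = (0.491525 − 0.418546)/0.036736 = 0.072979/0.036736 = 1.987.
p-value = P(Z > 1.987) ≈ 0.0235. With α = 0.01, fail to reject H₀.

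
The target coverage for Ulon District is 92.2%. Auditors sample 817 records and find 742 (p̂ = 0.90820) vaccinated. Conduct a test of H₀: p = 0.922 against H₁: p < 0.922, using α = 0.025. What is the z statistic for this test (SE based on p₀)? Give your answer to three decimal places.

p̂ = 742/817 ≈ 0.90820.
Under H₀, SE = √(0.922·0.078/817) = √(8.80245e-05) = 0.00938.
z = (0.90820 − 0.922)/0.00938 = -0.01380/0.00938 = -1.471.
p-value = P(Z < -1.471) ≈ 0.0707. With α = 0.025, fail to reject H₀.

z = -1.471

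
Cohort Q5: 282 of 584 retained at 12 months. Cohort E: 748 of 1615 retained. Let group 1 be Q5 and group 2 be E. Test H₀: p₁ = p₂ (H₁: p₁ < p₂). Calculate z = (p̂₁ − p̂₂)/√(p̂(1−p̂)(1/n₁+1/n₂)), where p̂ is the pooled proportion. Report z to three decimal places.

z = 0.818

p̂₁ = 282/584 = 0.482877, p̂₂ = 748/1615 = 0.463158.
Pooled p̂ = (282+748)/(584+1615) = 1030/2199 = 0.468395.
SE = √(0.249001 × 0.00233152) = 0.024095.
z = (0.482877 − 0.463158)/0.024095 = 0.019719/0.024095 = 0.818.
p-value = P(Z < 0.818) ≈ 0.7934.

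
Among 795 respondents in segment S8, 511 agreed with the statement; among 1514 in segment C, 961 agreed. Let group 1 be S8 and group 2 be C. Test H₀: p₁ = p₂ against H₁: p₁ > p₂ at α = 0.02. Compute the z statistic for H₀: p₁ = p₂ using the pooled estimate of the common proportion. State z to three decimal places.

p̂₁ = 511/795 ≈ 0.64277, p̂₂ = 961/1514 ≈ 0.63474.
Pooled p̂ = (511+961)/(795+1514) = 1472/2309 = 0.63751.
SE = √(p̂(1−p̂)(1/n₁+1/n₂)) = √(0.63751·0.36249·0.00191836) = √(0.000443319) = 0.02106.
z = (0.64277 − 0.63474)/0.02106 = 0.00803/0.02106 = 0.381.
p-value = P(Z > 0.381) ≈ 0.3516, so at α = 0.02 we fail to reject H₀.

z = 0.381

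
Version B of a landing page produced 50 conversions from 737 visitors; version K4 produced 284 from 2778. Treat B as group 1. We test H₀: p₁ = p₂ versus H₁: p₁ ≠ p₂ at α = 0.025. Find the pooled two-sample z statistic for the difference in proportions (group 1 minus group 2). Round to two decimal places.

p̂₁ = 50/737 ≈ 0.06784, p̂₂ = 284/2778 ≈ 0.10223.
Pooled p̂ = (50+284)/(737+2778) = 334/3515 = 0.09502.
SE = √(0.0859923 × 0.00171682) = 0.01215.
z = (0.06784 − 0.10223)/0.01215 = -0.03439/0.01215 = -2.83.
p-value = 2·P(Z > 2.830) ≈ 0.0047. With α = 0.025, reject H₀.

z = -2.83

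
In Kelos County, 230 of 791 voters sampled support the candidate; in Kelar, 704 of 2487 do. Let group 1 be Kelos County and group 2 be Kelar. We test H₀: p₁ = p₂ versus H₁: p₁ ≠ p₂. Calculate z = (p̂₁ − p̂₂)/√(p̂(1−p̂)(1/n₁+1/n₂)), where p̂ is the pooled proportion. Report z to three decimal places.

z = 0.418

p̂₁ = 230/791 = 0.29077, p̂₂ = 704/2487 = 0.28307.
Pooled p̂ = (230+704)/(791+2487) = 934/3278 = 0.28493.
SE = √(p̂(1−p̂)(1/n₁+1/n₂)) = √(0.28493·0.71507·0.00166631) = √(0.000339503) = 0.01843.
z = (0.29077 − 0.28307)/0.01843 = 0.00770/0.01843 = 0.418.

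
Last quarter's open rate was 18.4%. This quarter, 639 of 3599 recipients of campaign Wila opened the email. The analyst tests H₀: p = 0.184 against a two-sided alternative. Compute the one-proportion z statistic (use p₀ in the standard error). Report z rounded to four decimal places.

p̂ = 639/3599 ≈ 0.1775493.
Under H₀, SE = √(0.184·0.816/3599) = √(4.17183e-05) = 0.0064590.
z = (0.1775493 − 0.184)/0.0064590 = -0.0064507/0.0064590 = -0.9987.

z = -0.9987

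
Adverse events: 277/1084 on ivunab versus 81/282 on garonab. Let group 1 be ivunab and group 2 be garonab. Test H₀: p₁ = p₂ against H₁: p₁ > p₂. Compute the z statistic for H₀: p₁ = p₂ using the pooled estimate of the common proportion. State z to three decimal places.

p̂₁ = 277/1084 = 0.25554, p̂₂ = 81/282 = 0.28723.
Pooled p̂ = (277+81)/(1084+282) = 358/1366 = 0.26208.
SE = √(p̂(1−p̂)(1/n₁+1/n₂)) = √(0.26208·0.73792·0.00446861) = √(0.0008642) = 0.02940.
z = (0.25554 − 0.28723)/0.02940 = -0.03169/0.02940 = -1.078.

z = -1.078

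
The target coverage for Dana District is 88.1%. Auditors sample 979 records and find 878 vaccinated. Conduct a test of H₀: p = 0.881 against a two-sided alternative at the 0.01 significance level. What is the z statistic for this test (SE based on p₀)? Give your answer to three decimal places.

z = 1.530

p̂ = 878/979 = 0.896834.
Under H₀, SE = √(0.881·0.119/979) = √(0.000107088) = 0.010348.
z = (0.896834 − 0.881)/0.010348 = 0.015834/0.010348 = 1.530.
p-value = 2·P(Z > 1.530) ≈ 0.1260. With α = 0.01, fail to reject H₀.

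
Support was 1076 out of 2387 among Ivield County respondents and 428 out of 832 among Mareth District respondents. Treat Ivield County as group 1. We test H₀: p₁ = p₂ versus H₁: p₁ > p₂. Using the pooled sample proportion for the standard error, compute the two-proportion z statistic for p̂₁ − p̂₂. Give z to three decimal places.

p̂₁ = 1076/2387 ≈ 0.450775, p̂₂ = 428/832 ≈ 0.514423.
Pooled p̂ = (1076+428)/(2387+832) = 1504/3219 = 0.467226.
SE = √(0.248926 × 0.00162086) = 0.020087.
z = (0.450775 − 0.514423)/0.020087 = -0.063648/0.020087 = -3.169.
p-value = P(Z > -3.169) ≈ 0.9992.

z = -3.169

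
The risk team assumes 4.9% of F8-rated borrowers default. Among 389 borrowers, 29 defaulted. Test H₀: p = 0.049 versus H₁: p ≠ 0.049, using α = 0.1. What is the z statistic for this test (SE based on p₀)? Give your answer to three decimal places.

z = 2.334

p̂ = 29/389 = 0.074550.
Standard error under H₀: √(0.049×0.951/389) = 0.010945.
z = (0.074550 − 0.049)/0.010945 = 0.025550/0.010945 = 2.334.
Two-sided p-value ≈ 2·Φ(−2.334) = 0.0196. With α = 0.1, reject H₀.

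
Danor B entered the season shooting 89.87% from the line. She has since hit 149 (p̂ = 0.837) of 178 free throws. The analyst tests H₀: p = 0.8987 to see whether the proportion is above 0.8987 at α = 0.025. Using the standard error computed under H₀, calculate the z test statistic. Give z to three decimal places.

p̂ = 149/178 = 0.837079.
SE = √(p₀(1−p₀)/n) = √(0.091038/178) = 0.022615.
z = (0.837079 − 0.8987)/0.022615 = -0.061621/0.022615 = -2.725.
p-value = P(Z > -2.725) ≈ 0.9968, so at α = 0.025 we fail to reject H₀.

z = -2.725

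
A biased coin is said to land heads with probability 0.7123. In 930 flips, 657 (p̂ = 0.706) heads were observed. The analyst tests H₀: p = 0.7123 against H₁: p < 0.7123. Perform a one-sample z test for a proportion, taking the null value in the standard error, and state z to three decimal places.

p̂ = 657/930 = 0.70645.
Under H₀, SE = √(0.7123·0.2877/930) = √(0.000220353) = 0.01484.
z = (0.70645 − 0.7123)/0.01484 = -0.00585/0.01484 = -0.394.

z = -0.394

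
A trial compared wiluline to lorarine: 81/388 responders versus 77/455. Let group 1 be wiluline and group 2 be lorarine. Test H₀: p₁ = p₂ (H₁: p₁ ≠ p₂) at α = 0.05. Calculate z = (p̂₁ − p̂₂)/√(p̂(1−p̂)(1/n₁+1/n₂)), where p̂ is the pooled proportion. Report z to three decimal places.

p̂₁ = 81/388 = 0.20876, p̂₂ = 77/455 = 0.16923.
Pooled p̂ = (81+77)/(388+455) = 158/843 = 0.18743.
SE = √(p̂(1−p̂)(1/n₁+1/n₂)) = √(0.18743·0.81257·0.00477512) = √(0.000727239) = 0.02697.
z = (0.20876 − 0.16923)/0.02697 = 0.03953/0.02697 = 1.466.
p-value = 2·P(Z > 1.466) ≈ 0.1427; since p > α = 0.05, fail to reject H₀.

z = 1.466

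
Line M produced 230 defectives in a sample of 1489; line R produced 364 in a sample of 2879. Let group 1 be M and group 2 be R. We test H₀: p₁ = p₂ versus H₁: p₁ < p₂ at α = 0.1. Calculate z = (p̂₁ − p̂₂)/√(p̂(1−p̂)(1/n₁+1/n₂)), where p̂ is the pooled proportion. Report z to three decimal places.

z = 2.562

p̂₁ = 230/1489 = 0.154466, p̂₂ = 364/2879 = 0.126433.
Pooled p̂ = (230+364)/(1489+2879) = 594/4368 = 0.135989.
SE = √(0.117496 × 0.00101893) = 0.010942.
z = (0.154466 − 0.126433)/0.010942 = 0.028033/0.010942 = 2.562.
p-value = P(Z < 2.562) ≈ 0.9948. With α = 0.1, fail to reject H₀.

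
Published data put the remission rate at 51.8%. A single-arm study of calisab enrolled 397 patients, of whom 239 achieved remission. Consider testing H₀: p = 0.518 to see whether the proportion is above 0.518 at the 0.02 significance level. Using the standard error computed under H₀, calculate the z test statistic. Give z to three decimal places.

z = 3.350

p̂ = 239/397 ≈ 0.60202.
Standard error under H₀: √(0.518×0.482/397) = 0.02508.
z = (0.60202 − 0.518)/0.02508 = 0.08402/0.02508 = 3.350.
p-value = P(Z > 3.350) ≈ 0.0004; since p < α = 0.02, reject H₀.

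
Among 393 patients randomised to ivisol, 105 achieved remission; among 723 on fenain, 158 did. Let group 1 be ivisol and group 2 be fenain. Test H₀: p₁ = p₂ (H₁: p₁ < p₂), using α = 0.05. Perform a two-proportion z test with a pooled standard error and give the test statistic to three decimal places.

z = 1.829

p̂₁ = 105/393 = 0.26718, p̂₂ = 158/723 = 0.21853.
Pooled p̂ = (105+158)/(393+723) = 263/1116 = 0.23566.
SE = √(p̂(1−p̂)(1/n₁+1/n₂)) = √(0.23566·0.76434·0.00392766) = √(0.000707473) = 0.02660.
z = (0.26718 − 0.21853)/0.02660 = 0.04865/0.02660 = 1.829.
p-value = P(Z < 1.829) ≈ 0.9663; since p > α = 0.05, fail to reject H₀.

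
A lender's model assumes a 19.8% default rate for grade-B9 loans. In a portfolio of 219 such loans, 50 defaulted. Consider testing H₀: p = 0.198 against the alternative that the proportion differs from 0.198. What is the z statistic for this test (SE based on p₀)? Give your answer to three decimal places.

z = 1.126

p̂ = 50/219 ≈ 0.22831.
Under H₀, SE = √(0.198·0.802/219) = √(0.000725096) = 0.02693.
z = (0.22831 − 0.198)/0.02693 = 0.03031/0.02693 = 1.126.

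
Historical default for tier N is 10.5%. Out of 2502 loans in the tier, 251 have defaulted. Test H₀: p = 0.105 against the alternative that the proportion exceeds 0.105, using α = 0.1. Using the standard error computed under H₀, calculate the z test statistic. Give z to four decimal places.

p̂ = 251/2502 = 0.1003197.
Under H₀, SE = √(0.105·0.895/2502) = √(3.756e-05) = 0.0061286.
z = (0.1003197 − 0.105)/0.0061286 = -0.0046803/0.0061286 = -0.7637.
p-value = P(Z > -0.764) ≈ 0.7775, so at α = 0.1 we fail to reject H₀.

z = -0.7637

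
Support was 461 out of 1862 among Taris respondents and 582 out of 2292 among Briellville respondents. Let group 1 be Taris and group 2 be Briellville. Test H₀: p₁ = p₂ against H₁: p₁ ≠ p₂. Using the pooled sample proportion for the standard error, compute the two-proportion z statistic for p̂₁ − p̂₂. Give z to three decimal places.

p̂₁ = 461/1862 = 0.24758, p̂₂ = 582/2292 = 0.25393.
Pooled p̂ = (461+582)/(1862+2292) = 1043/4154 = 0.25108.
SE = √(0.18804 × 0.000973357) = 0.01353.
z = (0.24758 − 0.25393)/0.01353 = -0.00635/0.01353 = -0.469.
Two-sided p-value ≈ 2·Φ(−0.469) = 0.6392.

z = -0.469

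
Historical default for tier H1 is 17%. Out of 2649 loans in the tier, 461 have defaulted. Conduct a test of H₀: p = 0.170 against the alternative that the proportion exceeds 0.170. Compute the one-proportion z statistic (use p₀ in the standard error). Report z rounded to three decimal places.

z = 0.552

p̂ = 461/2649 ≈ 0.17403.
Under H₀, SE = √(0.17·0.83/2649) = √(5.32654e-05) = 0.00730.
z = (0.17403 − 0.17)/0.00730 = 0.00403/0.00730 = 0.552.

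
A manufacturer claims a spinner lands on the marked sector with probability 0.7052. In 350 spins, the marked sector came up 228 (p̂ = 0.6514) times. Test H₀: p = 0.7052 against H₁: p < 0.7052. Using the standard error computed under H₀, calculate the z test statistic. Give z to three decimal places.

z = -2.206

p̂ = 228/350 = 0.65143.
Under H₀, SE = √(0.7052·0.2948/350) = √(0.00059398) = 0.02437.
z = (0.65143 − 0.7052)/0.02437 = -0.05377/0.02437 = -2.206.
p-value = P(Z < -2.206) ≈ 0.0137.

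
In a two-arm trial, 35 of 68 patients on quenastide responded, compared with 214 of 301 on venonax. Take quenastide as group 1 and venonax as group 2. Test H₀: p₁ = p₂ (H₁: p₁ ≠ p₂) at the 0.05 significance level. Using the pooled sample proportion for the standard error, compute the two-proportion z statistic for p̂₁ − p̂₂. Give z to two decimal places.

z = -3.12

p̂₁ = 35/68 = 0.5147, p̂₂ = 214/301 = 0.7110.
Pooled p̂ = (35+214)/(68+301) = 249/369 = 0.6748.
SE = √(0.219446 × 0.0180281) = 0.0629.
z = (0.5147 − 0.7110)/0.0629 = -0.1963/0.0629 = -3.12.
Two-sided p-value ≈ 2·Φ(−3.120) = 0.0018; since p < α = 0.05, reject H₀.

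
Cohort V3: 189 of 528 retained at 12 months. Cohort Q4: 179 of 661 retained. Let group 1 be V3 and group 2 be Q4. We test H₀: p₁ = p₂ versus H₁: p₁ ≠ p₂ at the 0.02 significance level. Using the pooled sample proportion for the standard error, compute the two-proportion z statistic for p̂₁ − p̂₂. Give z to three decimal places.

p̂₁ = 189/528 = 0.35795, p̂₂ = 179/661 = 0.27080.
Pooled p̂ = (189+179)/(528+661) = 368/1189 = 0.30950.
SE = √(p̂(1−p̂)(1/n₁+1/n₂)) = √(0.30950·0.69050·0.0034068) = √(0.000728071) = 0.02698.
z = (0.35795 − 0.27080)/0.02698 = 0.08715/0.02698 = 3.230.
Two-sided p-value ≈ 2·Φ(−3.230) = 0.0012; since p < α = 0.02, reject H₀.

z = 3.230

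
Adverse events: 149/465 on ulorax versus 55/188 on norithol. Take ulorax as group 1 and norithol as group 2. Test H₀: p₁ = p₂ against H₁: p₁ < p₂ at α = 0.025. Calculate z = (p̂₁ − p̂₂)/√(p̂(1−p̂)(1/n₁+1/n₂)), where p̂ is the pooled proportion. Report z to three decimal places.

p̂₁ = 149/465 = 0.32043, p̂₂ = 55/188 = 0.29255.
Pooled p̂ = (149+55)/(465+188) = 204/653 = 0.31240.
SE = √(0.214808 × 0.00746969) = 0.04006.
z = (0.32043 − 0.29255)/0.04006 = 0.02788/0.04006 = 0.696.
p-value = P(Z < 0.696) ≈ 0.7568; since p > α = 0.025, fail to reject H₀.

z = 0.696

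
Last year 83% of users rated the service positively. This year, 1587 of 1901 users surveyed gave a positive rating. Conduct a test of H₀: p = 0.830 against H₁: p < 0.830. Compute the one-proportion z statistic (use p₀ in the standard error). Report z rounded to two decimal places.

p̂ = 1587/1901 = 0.8348.
SE = √(p₀(1−p₀)/n) = √(0.1411/1901) = 0.0086.
z = (0.8348 − 0.83)/0.0086 = 0.0048/0.0086 = 0.56.

z = 0.56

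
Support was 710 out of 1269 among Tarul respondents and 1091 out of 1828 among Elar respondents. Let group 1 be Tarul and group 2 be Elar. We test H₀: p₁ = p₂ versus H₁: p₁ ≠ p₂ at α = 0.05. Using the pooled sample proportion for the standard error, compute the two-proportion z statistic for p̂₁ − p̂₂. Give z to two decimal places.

z = -2.07

p̂₁ = 710/1269 ≈ 0.5595, p̂₂ = 1091/1828 ≈ 0.5968.
Pooled p̂ = (710+1091)/(1269+1828) = 1801/3097 = 0.5815.
SE = √(0.243353 × 0.00133507) = 0.0180.
z = (0.5595 − 0.5968)/0.0180 = -0.0373/0.0180 = -2.07.
p-value = 2·P(Z > 2.071) ≈ 0.0383. With α = 0.05, reject H₀.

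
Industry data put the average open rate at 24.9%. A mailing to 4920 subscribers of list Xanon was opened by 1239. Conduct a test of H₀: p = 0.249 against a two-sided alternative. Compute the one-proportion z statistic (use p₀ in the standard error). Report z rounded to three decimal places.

z = 0.459

p̂ = 1239/4920 ≈ 0.25183.
SE = √(p₀(1−p₀)/n) = √(0.187/4920) = 0.00617.
z = (0.25183 − 0.249)/0.00617 = 0.00283/0.00617 = 0.459.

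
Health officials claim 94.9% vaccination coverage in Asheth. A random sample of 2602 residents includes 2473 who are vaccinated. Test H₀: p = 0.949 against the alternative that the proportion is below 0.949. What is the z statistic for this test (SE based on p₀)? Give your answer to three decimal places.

z = 0.330

p̂ = 2473/2602 = 0.950423.
Under H₀, SE = √(0.949·0.051/2602) = √(1.86007e-05) = 0.004313.
z = (0.950423 − 0.949)/0.004313 = 0.001423/0.004313 = 0.330.
p-value = P(Z < 0.330) ≈ 0.6293.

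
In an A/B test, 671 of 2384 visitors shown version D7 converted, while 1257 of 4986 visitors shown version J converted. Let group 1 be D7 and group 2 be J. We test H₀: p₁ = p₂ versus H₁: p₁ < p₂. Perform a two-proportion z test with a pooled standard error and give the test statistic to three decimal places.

p̂₁ = 671/2384 = 0.281460, p̂₂ = 1257/4986 = 0.252106.
Pooled p̂ = (671+1257)/(2384+4986) = 1928/7370 = 0.261601.
SE = √(p̂(1−p̂)(1/n₁+1/n₂)) = √(0.261601·0.738399·0.000620025) = √(0.000119768) = 0.010944.
z = (0.281460 − 0.252106)/0.010944 = 0.029354/0.010944 = 2.682.
p-value = P(Z < 2.682) ≈ 0.9963.

z = 2.682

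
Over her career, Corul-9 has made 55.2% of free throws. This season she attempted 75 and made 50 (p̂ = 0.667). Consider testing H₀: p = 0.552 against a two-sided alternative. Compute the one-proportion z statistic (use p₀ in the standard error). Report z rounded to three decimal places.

z = 1.997

p̂ = 50/75 ≈ 0.66667.
SE = √(p₀(1−p₀)/n) = √(0.2473/75) = 0.05742.
z = (0.66667 − 0.552)/0.05742 = 0.11467/0.05742 = 1.997.
p-value = 2·P(Z > 1.997) ≈ 0.0458.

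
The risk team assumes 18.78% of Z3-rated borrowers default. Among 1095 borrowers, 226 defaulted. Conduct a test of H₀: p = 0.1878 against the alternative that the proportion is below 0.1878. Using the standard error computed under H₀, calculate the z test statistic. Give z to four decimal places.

p̂ = 226/1095 = 0.2063927.
Under H₀, SE = √(0.1878·0.8122/1095) = √(0.000139298) = 0.0118025.
z = (0.2063927 − 0.1878)/0.0118025 = 0.0185927/0.0118025 = 1.5753.
p-value = P(Z < 1.575) ≈ 0.9424.

z = 1.5753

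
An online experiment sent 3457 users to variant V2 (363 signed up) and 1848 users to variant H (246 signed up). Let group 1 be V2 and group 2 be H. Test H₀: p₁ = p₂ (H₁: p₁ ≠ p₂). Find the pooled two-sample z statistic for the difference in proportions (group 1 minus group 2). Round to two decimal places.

p̂₁ = 363/3457 ≈ 0.10500, p̂₂ = 246/1848 ≈ 0.13312.
Pooled p̂ = (363+246)/(3457+1848) = 609/5305 = 0.11480.
SE = √(p̂(1−p̂)(1/n₁+1/n₂)) = √(0.11480·0.88520·0.000830394) = √(8.43837e-05) = 0.00919.
z = (0.10500 − 0.13312)/0.00919 = -0.02812/0.00919 = -3.06.
Two-sided p-value ≈ 2·Φ(−3.060) = 0.0022.

z = -3.06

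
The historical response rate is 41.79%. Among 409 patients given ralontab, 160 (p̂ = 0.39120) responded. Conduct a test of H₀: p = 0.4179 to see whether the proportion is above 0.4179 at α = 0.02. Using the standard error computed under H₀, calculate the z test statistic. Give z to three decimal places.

z = -1.095

p̂ = 160/409 = 0.39120.
SE = √(p₀(1−p₀)/n) = √(0.24326/409) = 0.02439.
z = (0.39120 − 0.4179)/0.02439 = -0.02670/0.02439 = -1.095.
p-value = P(Z > -1.095) ≈ 0.8632, so at α = 0.02 we fail to reject H₀.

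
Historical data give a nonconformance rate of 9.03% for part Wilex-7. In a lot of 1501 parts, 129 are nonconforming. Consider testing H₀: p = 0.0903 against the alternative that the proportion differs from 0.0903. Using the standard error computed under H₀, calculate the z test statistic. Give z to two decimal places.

z = -0.59

p̂ = 129/1501 = 0.0859.
SE = √(p₀(1−p₀)/n) = √(0.082146/1501) = 0.0074.
z = (0.0859 − 0.0903)/0.0074 = -0.0044/0.0074 = -0.59.
p-value = 2·P(Z > 0.589) ≈ 0.5559.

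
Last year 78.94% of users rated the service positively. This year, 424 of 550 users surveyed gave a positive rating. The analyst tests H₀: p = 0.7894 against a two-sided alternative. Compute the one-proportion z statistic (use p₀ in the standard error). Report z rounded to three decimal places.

z = -1.064

p̂ = 424/550 ≈ 0.770909.
Standard error under H₀: √(0.7894×0.2106/550) = 0.017386.
z = (0.770909 − 0.7894)/0.017386 = -0.018491/0.017386 = -1.064.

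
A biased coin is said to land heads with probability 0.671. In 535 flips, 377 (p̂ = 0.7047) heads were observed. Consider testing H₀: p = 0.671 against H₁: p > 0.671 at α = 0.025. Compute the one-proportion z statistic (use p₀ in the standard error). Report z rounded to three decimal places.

z = 1.658

p̂ = 377/535 ≈ 0.70467.
SE = √(p₀(1−p₀)/n) = √(0.22076/535) = 0.02031.
z = (0.70467 − 0.671)/0.02031 = 0.03367/0.02031 = 1.658.
p-value = P(Z > 1.658) ≈ 0.0487; since p > α = 0.025, fail to reject H₀.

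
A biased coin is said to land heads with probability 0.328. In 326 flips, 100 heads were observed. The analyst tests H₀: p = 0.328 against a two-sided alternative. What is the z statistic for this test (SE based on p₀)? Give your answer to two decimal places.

p̂ = 100/326 ≈ 0.3067.
Standard error under H₀: √(0.328×0.672/326) = 0.0260.
z = (0.3067 − 0.328)/0.0260 = -0.0213/0.0260 = -0.82.
Two-sided p-value ≈ 2·Φ(−0.817) = 0.4138.

z = -0.82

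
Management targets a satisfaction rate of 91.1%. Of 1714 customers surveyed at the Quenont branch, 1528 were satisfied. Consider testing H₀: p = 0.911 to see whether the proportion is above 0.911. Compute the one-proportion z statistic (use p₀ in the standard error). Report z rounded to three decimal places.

p̂ = 1528/1714 ≈ 0.891482.
SE = √(p₀(1−p₀)/n) = √(0.081079/1714) = 0.006878.
z = (0.891482 − 0.911)/0.006878 = -0.019518/0.006878 = -2.838.
p-value = P(Z > -2.838) ≈ 0.9977.

z = -2.838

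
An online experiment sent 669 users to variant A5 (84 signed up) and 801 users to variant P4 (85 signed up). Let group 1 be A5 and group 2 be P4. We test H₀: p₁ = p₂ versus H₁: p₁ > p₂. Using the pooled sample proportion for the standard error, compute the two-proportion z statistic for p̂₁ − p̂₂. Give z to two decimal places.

p̂₁ = 84/669 = 0.12556, p̂₂ = 85/801 = 0.10612.
Pooled p̂ = (84+85)/(669+801) = 169/1470 = 0.11497.
SE = √(p̂(1−p̂)(1/n₁+1/n₂)) = √(0.11497·0.88503·0.00274321) = √(0.000279118) = 0.01671.
z = (0.12556 − 0.10612)/0.01671 = 0.01944/0.01671 = 1.16.

z = 1.16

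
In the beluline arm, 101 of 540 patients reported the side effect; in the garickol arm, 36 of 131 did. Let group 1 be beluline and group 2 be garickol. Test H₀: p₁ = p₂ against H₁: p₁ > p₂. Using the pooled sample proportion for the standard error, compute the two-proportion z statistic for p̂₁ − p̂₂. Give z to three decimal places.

z = -2.236

p̂₁ = 101/540 = 0.18704, p̂₂ = 36/131 = 0.27481.
Pooled p̂ = (101+36)/(540+131) = 137/671 = 0.20417.
SE = √(p̂(1−p̂)(1/n₁+1/n₂)) = √(0.20417·0.79583·0.00948544) = √(0.00154125) = 0.03926.
z = (0.18704 − 0.27481)/0.03926 = -0.08777/0.03926 = -2.236.
p-value = P(Z > -2.236) ≈ 0.9873.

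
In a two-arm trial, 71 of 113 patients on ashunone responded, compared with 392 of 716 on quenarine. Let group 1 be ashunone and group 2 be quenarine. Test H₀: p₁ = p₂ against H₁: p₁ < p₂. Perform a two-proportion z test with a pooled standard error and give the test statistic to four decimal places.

z = 1.6082

p̂₁ = 71/113 = 0.628319, p̂₂ = 392/716 = 0.547486.
Pooled p̂ = (71+392)/(113+716) = 463/829 = 0.558504.
SE = √(0.246577 × 0.0102462) = 0.050264.
z = (0.628319 − 0.547486)/0.050264 = 0.080833/0.050264 = 1.6082.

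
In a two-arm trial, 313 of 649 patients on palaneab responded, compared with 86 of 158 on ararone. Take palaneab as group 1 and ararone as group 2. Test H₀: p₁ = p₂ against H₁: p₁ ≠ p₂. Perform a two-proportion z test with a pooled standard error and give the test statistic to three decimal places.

z = -1.398

p̂₁ = 313/649 = 0.48228, p̂₂ = 86/158 = 0.54430.
Pooled p̂ = (313+86)/(649+158) = 399/807 = 0.49442.
SE = √(0.249969 × 0.00786995) = 0.04435.
z = (0.48228 − 0.54430)/0.04435 = -0.06202/0.04435 = -1.398.
Two-sided p-value ≈ 2·Φ(−1.398) = 0.1620.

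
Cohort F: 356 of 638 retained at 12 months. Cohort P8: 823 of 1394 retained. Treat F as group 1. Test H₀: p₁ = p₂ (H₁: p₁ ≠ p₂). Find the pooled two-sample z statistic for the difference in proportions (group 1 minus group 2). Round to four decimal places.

p̂₁ = 356/638 ≈ 0.557994, p̂₂ = 823/1394 ≈ 0.590387.
Pooled p̂ = (356+823)/(638+1394) = 1179/2032 = 0.580217.
SE = √(0.243565 × 0.00228476) = 0.023590.
z = (0.557994 − 0.590387)/0.023590 = -0.032393/0.023590 = -1.3732.
p-value = 2·P(Z > 1.373) ≈ 0.1697.

z = -1.3732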